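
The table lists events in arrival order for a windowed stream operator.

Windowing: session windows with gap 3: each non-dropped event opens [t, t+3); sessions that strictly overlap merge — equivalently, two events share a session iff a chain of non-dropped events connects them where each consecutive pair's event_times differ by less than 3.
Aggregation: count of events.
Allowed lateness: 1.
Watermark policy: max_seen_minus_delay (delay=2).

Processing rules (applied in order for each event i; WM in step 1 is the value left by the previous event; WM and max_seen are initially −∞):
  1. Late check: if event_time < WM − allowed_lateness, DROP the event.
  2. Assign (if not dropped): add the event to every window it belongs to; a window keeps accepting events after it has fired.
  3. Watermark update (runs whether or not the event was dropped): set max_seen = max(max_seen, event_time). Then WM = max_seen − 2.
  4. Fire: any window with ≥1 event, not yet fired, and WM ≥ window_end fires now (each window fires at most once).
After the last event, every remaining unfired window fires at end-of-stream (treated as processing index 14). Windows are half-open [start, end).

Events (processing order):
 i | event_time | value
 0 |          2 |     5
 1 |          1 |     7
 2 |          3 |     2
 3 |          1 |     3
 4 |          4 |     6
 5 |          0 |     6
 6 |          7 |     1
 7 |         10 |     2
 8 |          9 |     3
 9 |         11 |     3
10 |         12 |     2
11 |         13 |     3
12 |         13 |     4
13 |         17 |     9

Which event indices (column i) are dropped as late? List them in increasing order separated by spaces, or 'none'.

i=0 t=2 v=5: → [2,5); WM=0
i=1 t=1 v=7: → [1,5); WM=0
i=2 t=3 v=2: → [1,6); WM=1
i=3 t=1 v=3: → [1,6); WM=1
i=4 t=4 v=6: → [1,7); WM=2
i=5 t=0 v=6: DROP (t<2-1); WM=2
i=6 t=7 v=1: → [7,10); WM=5
i=7 t=10 v=2: → [10,13); WM=8
i=8 t=9 v=3: → [7,13); WM=8
i=9 t=11 v=3: → [7,14); WM=9
i=10 t=12 v=2: → [7,15); WM=10
i=11 t=13 v=3: → [7,16); WM=11
i=12 t=13 v=4: → [7,16); WM=11
i=13 t=17 v=9: → [17,20); WM=15

5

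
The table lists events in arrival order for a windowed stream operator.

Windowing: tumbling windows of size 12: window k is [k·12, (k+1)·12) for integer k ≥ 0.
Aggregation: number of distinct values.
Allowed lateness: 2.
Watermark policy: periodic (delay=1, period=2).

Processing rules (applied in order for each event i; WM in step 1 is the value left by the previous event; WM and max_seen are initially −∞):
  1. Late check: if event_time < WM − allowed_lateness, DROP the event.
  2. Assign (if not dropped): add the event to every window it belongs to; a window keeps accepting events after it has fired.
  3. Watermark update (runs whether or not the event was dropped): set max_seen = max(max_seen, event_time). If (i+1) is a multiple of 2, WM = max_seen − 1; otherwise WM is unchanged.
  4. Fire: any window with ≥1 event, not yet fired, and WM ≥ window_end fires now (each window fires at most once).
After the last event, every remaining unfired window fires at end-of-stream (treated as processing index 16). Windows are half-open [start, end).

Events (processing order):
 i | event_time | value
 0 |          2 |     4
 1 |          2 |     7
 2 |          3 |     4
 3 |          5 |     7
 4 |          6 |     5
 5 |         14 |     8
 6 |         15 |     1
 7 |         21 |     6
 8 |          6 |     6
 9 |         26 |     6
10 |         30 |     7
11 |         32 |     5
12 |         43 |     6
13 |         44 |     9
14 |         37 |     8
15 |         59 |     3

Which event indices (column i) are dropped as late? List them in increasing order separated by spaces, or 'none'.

i=0 t=2 v=4: → [0,12); WM=−∞
i=1 t=2 v=7: → [0,12); WM=1
i=2 t=3 v=4: → [0,12); WM=1
i=3 t=5 v=7: → [0,12); WM=4
i=4 t=6 v=5: → [0,12); WM=4
i=5 t=14 v=8: → [12,24); WM=13; [0,12) fires=3
i=6 t=15 v=1: → [12,24); WM=13
i=7 t=21 v=6: → [12,24); WM=20
i=8 t=6 v=6: DROP (t<20-2); WM=20
i=9 t=26 v=6: → [24,36); WM=25; [12,24) fires=3
i=10 t=30 v=7: → [24,36); WM=25
i=11 t=32 v=5: → [24,36); WM=31
i=12 t=43 v=6: → [36,48); WM=31
i=13 t=44 v=9: → [36,48); WM=43; [24,36) fires=3
i=14 t=37 v=8: DROP (t<43-2); WM=43
i=15 t=59 v=3: → [48,60); WM=58; [36,48) fires=2

8 14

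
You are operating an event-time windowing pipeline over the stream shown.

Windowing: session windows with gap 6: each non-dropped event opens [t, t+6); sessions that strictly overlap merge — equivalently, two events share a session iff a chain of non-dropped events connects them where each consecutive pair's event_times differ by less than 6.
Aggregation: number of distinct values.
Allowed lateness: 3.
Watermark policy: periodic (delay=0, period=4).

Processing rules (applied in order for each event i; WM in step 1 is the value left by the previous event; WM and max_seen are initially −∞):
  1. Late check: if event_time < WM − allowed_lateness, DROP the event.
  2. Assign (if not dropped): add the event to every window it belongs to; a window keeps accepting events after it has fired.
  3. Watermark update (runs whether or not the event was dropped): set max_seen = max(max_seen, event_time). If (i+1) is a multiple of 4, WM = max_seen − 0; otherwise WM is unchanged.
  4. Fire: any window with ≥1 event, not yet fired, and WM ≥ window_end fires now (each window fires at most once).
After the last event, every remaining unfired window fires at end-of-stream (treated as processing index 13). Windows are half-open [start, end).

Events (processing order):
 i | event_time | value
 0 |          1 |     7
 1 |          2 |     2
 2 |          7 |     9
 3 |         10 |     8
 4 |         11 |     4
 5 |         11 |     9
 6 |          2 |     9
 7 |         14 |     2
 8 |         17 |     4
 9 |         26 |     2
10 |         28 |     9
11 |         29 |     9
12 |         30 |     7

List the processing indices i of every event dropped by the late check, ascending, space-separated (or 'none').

i=0 t=1 v=7: → [1,7); WM=−∞
i=1 t=2 v=2: → [1,8); WM=−∞
i=2 t=7 v=9: → [1,13); WM=−∞
i=3 t=10 v=8: → [1,16); WM=10
i=4 t=11 v=4: → [1,17); WM=10
i=5 t=11 v=9: → [1,17); WM=10
i=6 t=2 v=9: DROP (t<10-3); WM=10
i=7 t=14 v=2: → [1,20); WM=14
i=8 t=17 v=4: → [1,23); WM=14
i=9 t=26 v=2: → [26,32); WM=14
i=10 t=28 v=9: → [26,34); WM=14
i=11 t=29 v=9: → [26,35); WM=29
i=12 t=30 v=7: → [26,36); WM=29

6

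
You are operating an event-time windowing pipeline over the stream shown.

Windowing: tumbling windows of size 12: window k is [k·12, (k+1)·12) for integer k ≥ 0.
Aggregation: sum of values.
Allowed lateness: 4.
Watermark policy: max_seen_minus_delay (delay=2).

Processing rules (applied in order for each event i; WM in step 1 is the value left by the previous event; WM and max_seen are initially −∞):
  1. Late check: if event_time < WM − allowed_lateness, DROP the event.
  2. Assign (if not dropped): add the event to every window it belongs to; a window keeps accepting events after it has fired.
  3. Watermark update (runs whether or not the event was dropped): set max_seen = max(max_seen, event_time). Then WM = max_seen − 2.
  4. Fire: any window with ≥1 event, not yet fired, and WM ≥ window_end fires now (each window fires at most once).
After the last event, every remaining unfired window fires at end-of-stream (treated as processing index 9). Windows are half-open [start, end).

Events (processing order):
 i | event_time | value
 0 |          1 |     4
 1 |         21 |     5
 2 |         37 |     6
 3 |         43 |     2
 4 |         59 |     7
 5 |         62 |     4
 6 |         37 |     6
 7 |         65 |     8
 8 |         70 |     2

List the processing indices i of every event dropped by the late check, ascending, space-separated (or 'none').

i=0 t=1 v=4: → [0,12); WM=-1
i=1 t=21 v=5: → [12,24); WM=19; [0,12) fires=4
i=2 t=37 v=6: → [36,48); WM=35; [12,24) fires=5
i=3 t=43 v=2: → [36,48); WM=41
i=4 t=59 v=7: → [48,60); WM=57; [36,48) fires=8
i=5 t=62 v=4: → [60,72); WM=60; [48,60) fires=7
i=6 t=37 v=6: DROP (t<60-4); WM=60
i=7 t=65 v=8: → [60,72); WM=63
i=8 t=70 v=2: → [60,72); WM=68

6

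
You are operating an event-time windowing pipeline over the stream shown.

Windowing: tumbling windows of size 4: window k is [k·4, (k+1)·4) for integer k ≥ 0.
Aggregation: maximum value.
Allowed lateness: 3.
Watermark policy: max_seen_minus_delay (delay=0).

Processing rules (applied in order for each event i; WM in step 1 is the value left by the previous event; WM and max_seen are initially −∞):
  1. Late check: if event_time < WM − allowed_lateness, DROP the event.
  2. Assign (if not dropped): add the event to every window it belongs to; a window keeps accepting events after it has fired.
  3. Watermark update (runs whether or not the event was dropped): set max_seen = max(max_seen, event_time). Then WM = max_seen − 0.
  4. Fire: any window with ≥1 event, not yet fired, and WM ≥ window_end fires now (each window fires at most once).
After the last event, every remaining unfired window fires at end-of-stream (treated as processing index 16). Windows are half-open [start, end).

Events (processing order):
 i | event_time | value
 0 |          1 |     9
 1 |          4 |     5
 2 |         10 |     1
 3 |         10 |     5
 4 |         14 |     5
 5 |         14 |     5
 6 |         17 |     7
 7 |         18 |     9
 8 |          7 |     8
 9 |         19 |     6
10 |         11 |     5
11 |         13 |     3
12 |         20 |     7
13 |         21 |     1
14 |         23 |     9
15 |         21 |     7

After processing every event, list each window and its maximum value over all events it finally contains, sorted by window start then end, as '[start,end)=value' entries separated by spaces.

[0,4)=9 [4,8)=5 [8,12)=5 [12,16)=5 [16,20)=9 [20,24)=9

i=0 t=1 v=9: → [0,4); WM=1
i=1 t=4 v=5: → [4,8); WM=4; [0,4) fires=9
i=2 t=10 v=1: → [8,12); WM=10; [4,8) fires=5
i=3 t=10 v=5: → [8,12); WM=10
i=4 t=14 v=5: → [12,16); WM=14; [8,12) fires=5
i=5 t=14 v=5: → [12,16); WM=14
i=6 t=17 v=7: → [16,20); WM=17; [12,16) fires=5
i=7 t=18 v=9: → [16,20); WM=18
i=8 t=7 v=8: DROP (t<18-3); WM=18
i=9 t=19 v=6: → [16,20); WM=19
i=10 t=11 v=5: DROP (t<19-3); WM=19
i=11 t=13 v=3: DROP (t<19-3); WM=19
i=12 t=20 v=7: → [20,24); WM=20; [16,20) fires=9
i=13 t=21 v=1: → [20,24); WM=21
i=14 t=23 v=9: → [20,24); WM=23
i=15 t=21 v=7: → [20,24); WM=23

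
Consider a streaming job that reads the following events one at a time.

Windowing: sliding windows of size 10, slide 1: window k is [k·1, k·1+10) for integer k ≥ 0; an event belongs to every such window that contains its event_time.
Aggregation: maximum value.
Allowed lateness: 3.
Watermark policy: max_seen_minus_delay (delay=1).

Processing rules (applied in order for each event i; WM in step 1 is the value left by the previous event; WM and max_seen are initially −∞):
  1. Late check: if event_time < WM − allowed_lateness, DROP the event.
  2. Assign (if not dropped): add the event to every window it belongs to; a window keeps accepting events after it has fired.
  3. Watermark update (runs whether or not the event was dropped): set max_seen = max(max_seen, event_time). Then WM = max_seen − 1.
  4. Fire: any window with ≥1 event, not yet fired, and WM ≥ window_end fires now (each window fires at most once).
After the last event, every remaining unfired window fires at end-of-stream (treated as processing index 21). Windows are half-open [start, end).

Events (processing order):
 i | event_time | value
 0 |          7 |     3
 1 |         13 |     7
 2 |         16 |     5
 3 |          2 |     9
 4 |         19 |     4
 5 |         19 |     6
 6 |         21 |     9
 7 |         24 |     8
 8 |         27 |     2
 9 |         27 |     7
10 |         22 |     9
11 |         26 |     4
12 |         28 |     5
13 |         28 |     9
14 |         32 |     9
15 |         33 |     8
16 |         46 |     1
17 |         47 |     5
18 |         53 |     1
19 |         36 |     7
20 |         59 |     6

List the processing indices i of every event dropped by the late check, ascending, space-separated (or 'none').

3 10 19

i=0 t=7 v=3: → [7,17),[6,16),[5,15),[4,14),[3,13),[2,12),[1,11),[0,10); WM=6
i=1 t=13 v=7: → [13,23),[12,22),[11,21),[10,20),[9,19),[8,18),[7,17),[6,16),[5,15),[4,14); WM=12; [0,10) fires=3 [1,11) fires=3 [2,12) fires=3
i=2 t=16 v=5: → [16,26),[15,25),[14,24),[13,23),[12,22),[11,21),[10,20),[9,19),[8,18),[7,17); WM=15; [3,13) fires=3 [4,14) fires=7 [5,15) fires=7
i=3 t=2 v=9: DROP (t<15-3); WM=15
i=4 t=19 v=4: → [19,29),[18,28),[17,27),[16,26),[15,25),[14,24),[13,23),[12,22),[11,21),[10,20); WM=18; [6,16) fires=7 [7,17) fires=7 [8,18) fires=7
i=5 t=19 v=6: → [19,29),[18,28),[17,27),[16,26),[15,25),[14,24),[13,23),[12,22),[11,21),[10,20); WM=18
i=6 t=21 v=9: → [21,31),[20,30),[19,29),[18,28),[17,27),[16,26),[15,25),[14,24),[13,23),[12,22); WM=20; [9,19) fires=7 [10,20) fires=7
i=7 t=24 v=8: → [24,34),[23,33),[22,32),[21,31),[20,30),[19,29),[18,28),[17,27),[16,26),[15,25); WM=23; [11,21) fires=7 [12,22) fires=9 [13,23) fires=9
i=8 t=27 v=2: → [27,37),[26,36),[25,35),[24,34),[23,33),[22,32),[21,31),[20,30),[19,29),[18,28); WM=26; [14,24) fires=9 [15,25) fires=9 [16,26) fires=9
i=9 t=27 v=7: → [27,37),[26,36),[25,35),[24,34),[23,33),[22,32),[21,31),[20,30),[19,29),[18,28); WM=26
i=10 t=22 v=9: DROP (t<26-3); WM=26
i=11 t=26 v=4: → [26,36),[25,35),[24,34),[23,33),[22,32),[21,31),[20,30),[19,29),[18,28),[17,27); WM=26
i=12 t=28 v=5: → [28,38),[27,37),[26,36),[25,35),[24,34),[23,33),[22,32),[21,31),[20,30),[19,29); WM=27; [17,27) fires=9
i=13 t=28 v=9: → [28,38),[27,37),[26,36),[25,35),[24,34),[23,33),[22,32),[21,31),[20,30),[19,29); WM=27
i=14 t=32 v=9: → [32,42),[31,41),[30,40),[29,39),[28,38),[27,37),[26,36),[25,35),[24,34),[23,33); WM=31; [18,28) fires=9 [19,29) fires=9 [20,30) fires=9 [21,31) fires=9
i=15 t=33 v=8: → [33,43),[32,42),[31,41),[30,40),[29,39),[28,38),[27,37),[26,36),[25,35),[24,34); WM=32; [22,32) fires=9
i=16 t=46 v=1: → [46,56),[45,55),[44,54),[43,53),[42,52),[41,51),[40,50),[39,49),[38,48),[37,47); WM=45; [23,33) fires=9 [24,34) fires=9 [25,35) fires=9 [26,36) fires=9 [27,37) fires=9 [28,38) fires=9 [29,39) fires=9 [30,40) fires=9 [31,41) fires=9 [32,42) fires=9 [33,43) fires=8
i=17 t=47 v=5: → [47,57),[46,56),[45,55),[44,54),[43,53),[42,52),[41,51),[40,50),[39,49),[38,48); WM=46
i=18 t=53 v=1: → [53,63),[52,62),[51,61),[50,60),[49,59),[48,58),[47,57),[46,56),[45,55),[44,54); WM=52; [37,47) fires=1 [38,48) fires=5 [39,49) fires=5 [40,50) fires=5 [41,51) fires=5 [42,52) fires=5
i=19 t=36 v=7: DROP (t<52-3); WM=52
i=20 t=59 v=6: → [59,69),[58,68),[57,67),[56,66),[55,65),[54,64),[53,63),[52,62),[51,61),[50,60); WM=58; [43,53) fires=5 [44,54) fires=5 [45,55) fires=5 [46,56) fires=5 [47,57) fires=5 [48,58) fires=1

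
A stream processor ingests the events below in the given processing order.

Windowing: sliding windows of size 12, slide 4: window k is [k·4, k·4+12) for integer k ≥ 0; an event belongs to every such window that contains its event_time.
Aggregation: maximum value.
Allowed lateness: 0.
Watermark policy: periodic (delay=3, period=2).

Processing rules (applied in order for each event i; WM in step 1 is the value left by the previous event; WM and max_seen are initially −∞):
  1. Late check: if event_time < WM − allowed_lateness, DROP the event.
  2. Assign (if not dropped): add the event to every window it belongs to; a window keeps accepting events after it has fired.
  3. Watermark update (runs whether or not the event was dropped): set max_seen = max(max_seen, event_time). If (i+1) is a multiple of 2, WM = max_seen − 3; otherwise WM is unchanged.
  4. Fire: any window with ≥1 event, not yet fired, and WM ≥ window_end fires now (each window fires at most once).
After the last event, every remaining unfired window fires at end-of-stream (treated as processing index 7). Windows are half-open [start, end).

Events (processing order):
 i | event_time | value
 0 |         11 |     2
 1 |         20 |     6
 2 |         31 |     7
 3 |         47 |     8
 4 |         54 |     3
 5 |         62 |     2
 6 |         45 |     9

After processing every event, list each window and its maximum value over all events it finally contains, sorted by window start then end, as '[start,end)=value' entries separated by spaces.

i=0 t=11 v=2: → [8,20),[4,16),[0,12); WM=−∞
i=1 t=20 v=6: → [20,32),[16,28),[12,24); WM=17; [0,12) fires=2 [4,16) fires=2
i=2 t=31 v=7: → [28,40),[24,36),[20,32); WM=17
i=3 t=47 v=8: → [44,56),[40,52),[36,48); WM=44; [8,20) fires=2 [12,24) fires=6 [16,28) fires=6 [20,32) fires=7 [24,36) fires=7 [28,40) fires=7
i=4 t=54 v=3: → [52,64),[48,60),[44,56); WM=44
i=5 t=62 v=2: → [60,72),[56,68),[52,64); WM=59; [36,48) fires=8 [40,52) fires=8 [44,56) fires=8
i=6 t=45 v=9: DROP (t<59-0); WM=59

[0,12)=2 [4,16)=2 [8,20)=2 [12,24)=6 [16,28)=6 [20,32)=7 [24,36)=7 [28,40)=7 [36,48)=8 [40,52)=8 [44,56)=8 [48,60)=3 [52,64)=3 [56,68)=2 [60,72)=2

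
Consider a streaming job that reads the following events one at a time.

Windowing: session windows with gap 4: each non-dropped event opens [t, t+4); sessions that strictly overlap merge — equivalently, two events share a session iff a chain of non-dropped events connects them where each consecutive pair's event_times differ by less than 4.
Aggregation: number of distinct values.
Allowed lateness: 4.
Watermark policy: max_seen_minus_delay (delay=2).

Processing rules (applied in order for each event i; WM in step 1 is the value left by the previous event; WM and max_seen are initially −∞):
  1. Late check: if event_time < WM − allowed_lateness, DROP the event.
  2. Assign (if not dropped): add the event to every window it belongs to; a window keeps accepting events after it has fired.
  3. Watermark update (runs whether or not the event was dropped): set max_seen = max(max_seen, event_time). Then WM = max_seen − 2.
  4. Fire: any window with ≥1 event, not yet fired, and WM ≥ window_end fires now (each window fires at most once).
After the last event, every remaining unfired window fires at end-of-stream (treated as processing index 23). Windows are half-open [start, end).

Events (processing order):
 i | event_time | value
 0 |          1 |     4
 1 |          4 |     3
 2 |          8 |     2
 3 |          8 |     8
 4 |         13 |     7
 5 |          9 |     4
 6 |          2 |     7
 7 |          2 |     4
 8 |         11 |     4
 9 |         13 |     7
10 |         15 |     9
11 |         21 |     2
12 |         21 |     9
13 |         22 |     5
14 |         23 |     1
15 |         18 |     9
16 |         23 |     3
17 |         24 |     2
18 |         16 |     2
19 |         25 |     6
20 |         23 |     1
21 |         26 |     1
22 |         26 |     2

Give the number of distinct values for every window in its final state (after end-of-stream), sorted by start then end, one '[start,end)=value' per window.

[1,8)=2 [8,30)=9

i=0 t=1 v=4: → [1,5); WM=-1
i=1 t=4 v=3: → [1,8); WM=2
i=2 t=8 v=2: → [8,12); WM=6
i=3 t=8 v=8: → [8,12); WM=6
i=4 t=13 v=7: → [13,17); WM=11
i=5 t=9 v=4: → [8,13); WM=11
i=6 t=2 v=7: DROP (t<11-4); WM=11
i=7 t=2 v=4: DROP (t<11-4); WM=11
i=8 t=11 v=4: → [8,17); WM=11
i=9 t=13 v=7: → [8,17); WM=11
i=10 t=15 v=9: → [8,19); WM=13
i=11 t=21 v=2: → [21,25); WM=19
i=12 t=21 v=9: → [21,25); WM=19
i=13 t=22 v=5: → [21,26); WM=20
i=14 t=23 v=1: → [21,27); WM=21
i=15 t=18 v=9: → [8,27); WM=21
i=16 t=23 v=3: → [8,27); WM=21
i=17 t=24 v=2: → [8,28); WM=22
i=18 t=16 v=2: DROP (t<22-4); WM=22
i=19 t=25 v=6: → [8,29); WM=23
i=20 t=23 v=1: → [8,29); WM=23
i=21 t=26 v=1: → [8,30); WM=24
i=22 t=26 v=2: → [8,30); WM=24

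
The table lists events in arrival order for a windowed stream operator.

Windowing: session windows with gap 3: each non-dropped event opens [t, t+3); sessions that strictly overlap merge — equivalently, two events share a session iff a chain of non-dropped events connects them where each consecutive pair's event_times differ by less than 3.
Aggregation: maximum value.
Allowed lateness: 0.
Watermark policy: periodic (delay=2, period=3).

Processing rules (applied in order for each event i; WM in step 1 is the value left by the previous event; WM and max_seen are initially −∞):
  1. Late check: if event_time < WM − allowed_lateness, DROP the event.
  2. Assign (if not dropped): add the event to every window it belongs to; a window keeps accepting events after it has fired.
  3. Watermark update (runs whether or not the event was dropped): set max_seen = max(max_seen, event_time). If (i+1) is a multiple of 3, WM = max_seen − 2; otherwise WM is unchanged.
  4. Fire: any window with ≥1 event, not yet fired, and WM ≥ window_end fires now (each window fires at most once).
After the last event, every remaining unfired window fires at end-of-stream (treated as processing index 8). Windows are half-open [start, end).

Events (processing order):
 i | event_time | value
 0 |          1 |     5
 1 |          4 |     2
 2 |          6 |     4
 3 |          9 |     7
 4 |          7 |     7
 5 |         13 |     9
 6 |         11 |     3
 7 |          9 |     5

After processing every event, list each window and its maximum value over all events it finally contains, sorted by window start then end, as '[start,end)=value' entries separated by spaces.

i=0 t=1 v=5: → [1,4); WM=−∞
i=1 t=4 v=2: → [4,7); WM=−∞
i=2 t=6 v=4: → [4,9); WM=4
i=3 t=9 v=7: → [9,12); WM=4
i=4 t=7 v=7: → [4,12); WM=4
i=5 t=13 v=9: → [13,16); WM=11
i=6 t=11 v=3: → [4,16); WM=11
i=7 t=9 v=5: DROP (t<11-0); WM=11

[1,4)=5 [4,16)=9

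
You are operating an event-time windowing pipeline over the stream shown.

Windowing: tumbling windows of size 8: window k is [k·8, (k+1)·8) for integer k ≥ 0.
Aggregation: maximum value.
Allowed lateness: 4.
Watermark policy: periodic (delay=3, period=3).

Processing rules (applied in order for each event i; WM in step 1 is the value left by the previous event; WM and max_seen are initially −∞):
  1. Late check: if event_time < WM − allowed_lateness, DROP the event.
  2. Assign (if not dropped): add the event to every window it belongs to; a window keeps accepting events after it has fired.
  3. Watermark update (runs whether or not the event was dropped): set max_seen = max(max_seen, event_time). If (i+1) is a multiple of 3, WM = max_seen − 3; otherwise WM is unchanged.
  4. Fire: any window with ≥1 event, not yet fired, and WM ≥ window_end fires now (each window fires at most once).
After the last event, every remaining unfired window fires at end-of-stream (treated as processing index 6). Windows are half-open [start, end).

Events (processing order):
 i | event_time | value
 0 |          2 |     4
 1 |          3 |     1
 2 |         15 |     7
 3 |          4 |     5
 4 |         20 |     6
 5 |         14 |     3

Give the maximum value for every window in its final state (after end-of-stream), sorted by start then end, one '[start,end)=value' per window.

i=0 t=2 v=4: → [0,8); WM=−∞
i=1 t=3 v=1: → [0,8); WM=−∞
i=2 t=15 v=7: → [8,16); WM=12; [0,8) fires=4
i=3 t=4 v=5: DROP (t<12-4); WM=12
i=4 t=20 v=6: → [16,24); WM=12
i=5 t=14 v=3: → [8,16); WM=17; [8,16) fires=7

[0,8)=4 [8,16)=7 [16,24)=6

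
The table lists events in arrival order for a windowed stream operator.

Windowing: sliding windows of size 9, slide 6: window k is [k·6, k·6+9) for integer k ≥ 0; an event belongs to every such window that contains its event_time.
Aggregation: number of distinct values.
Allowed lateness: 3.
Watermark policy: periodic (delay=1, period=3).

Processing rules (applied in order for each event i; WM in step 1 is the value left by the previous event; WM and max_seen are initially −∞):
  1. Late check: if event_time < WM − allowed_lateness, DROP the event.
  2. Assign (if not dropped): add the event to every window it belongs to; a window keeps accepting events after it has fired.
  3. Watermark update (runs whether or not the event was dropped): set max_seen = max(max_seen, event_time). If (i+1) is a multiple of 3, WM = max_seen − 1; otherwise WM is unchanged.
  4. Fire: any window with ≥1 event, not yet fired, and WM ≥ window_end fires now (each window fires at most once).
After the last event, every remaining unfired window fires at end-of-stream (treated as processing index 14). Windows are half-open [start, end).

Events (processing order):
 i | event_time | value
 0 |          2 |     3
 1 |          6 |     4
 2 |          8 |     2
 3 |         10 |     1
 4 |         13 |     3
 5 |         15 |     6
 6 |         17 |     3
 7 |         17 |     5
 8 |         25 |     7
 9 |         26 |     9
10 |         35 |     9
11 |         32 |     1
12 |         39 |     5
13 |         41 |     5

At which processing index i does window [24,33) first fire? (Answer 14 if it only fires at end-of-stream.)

i=0 t=2 v=3: → [0,9); WM=−∞
i=1 t=6 v=4: → [6,15),[0,9); WM=−∞
i=2 t=8 v=2: → [6,15),[0,9); WM=7
i=3 t=10 v=1: → [6,15); WM=7
i=4 t=13 v=3: → [12,21),[6,15); WM=7
i=5 t=15 v=6: → [12,21); WM=14; [0,9) fires=3
i=6 t=17 v=3: → [12,21); WM=14
i=7 t=17 v=5: → [12,21); WM=14
i=8 t=25 v=7: → [24,33),[18,27); WM=24; [6,15) fires=4 [12,21) fires=3
i=9 t=26 v=9: → [24,33),[18,27); WM=24
i=10 t=35 v=9: → [30,39); WM=24
i=11 t=32 v=1: → [30,39),[24,33); WM=34; [18,27) fires=2 [24,33) fires=3
i=12 t=39 v=5: → [36,45); WM=34
i=13 t=41 v=5: → [36,45); WM=34

11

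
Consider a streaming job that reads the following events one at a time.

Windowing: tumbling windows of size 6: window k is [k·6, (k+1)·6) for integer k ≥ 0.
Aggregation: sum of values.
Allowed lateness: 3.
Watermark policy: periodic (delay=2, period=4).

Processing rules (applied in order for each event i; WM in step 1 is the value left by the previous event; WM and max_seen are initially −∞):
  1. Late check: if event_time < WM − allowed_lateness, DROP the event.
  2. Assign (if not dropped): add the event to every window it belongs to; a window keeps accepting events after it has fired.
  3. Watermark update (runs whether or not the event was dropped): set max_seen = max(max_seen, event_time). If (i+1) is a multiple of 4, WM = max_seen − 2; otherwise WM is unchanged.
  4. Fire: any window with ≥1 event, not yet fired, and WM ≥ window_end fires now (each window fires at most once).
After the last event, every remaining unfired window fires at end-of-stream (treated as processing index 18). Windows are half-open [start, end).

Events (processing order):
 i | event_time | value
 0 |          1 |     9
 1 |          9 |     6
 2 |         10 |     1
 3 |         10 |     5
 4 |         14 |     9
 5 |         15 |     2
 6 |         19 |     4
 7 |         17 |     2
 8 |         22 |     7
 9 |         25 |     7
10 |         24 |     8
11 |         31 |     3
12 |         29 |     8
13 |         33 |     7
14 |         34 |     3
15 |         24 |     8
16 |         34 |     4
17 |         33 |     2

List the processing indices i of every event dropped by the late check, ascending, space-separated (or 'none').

i=0 t=1 v=9: → [0,6); WM=−∞
i=1 t=9 v=6: → [6,12); WM=−∞
i=2 t=10 v=1: → [6,12); WM=−∞
i=3 t=10 v=5: → [6,12); WM=8; [0,6) fires=9
i=4 t=14 v=9: → [12,18); WM=8
i=5 t=15 v=2: → [12,18); WM=8
i=6 t=19 v=4: → [18,24); WM=8
i=7 t=17 v=2: → [12,18); WM=17; [6,12) fires=12
i=8 t=22 v=7: → [18,24); WM=17
i=9 t=25 v=7: → [24,30); WM=17
i=10 t=24 v=8: → [24,30); WM=17
i=11 t=31 v=3: → [30,36); WM=29; [12,18) fires=13 [18,24) fires=11
i=12 t=29 v=8: → [24,30); WM=29
i=13 t=33 v=7: → [30,36); WM=29
i=14 t=34 v=3: → [30,36); WM=29
i=15 t=24 v=8: DROP (t<29-3); WM=32; [24,30) fires=23
i=16 t=34 v=4: → [30,36); WM=32
i=17 t=33 v=2: → [30,36); WM=32

15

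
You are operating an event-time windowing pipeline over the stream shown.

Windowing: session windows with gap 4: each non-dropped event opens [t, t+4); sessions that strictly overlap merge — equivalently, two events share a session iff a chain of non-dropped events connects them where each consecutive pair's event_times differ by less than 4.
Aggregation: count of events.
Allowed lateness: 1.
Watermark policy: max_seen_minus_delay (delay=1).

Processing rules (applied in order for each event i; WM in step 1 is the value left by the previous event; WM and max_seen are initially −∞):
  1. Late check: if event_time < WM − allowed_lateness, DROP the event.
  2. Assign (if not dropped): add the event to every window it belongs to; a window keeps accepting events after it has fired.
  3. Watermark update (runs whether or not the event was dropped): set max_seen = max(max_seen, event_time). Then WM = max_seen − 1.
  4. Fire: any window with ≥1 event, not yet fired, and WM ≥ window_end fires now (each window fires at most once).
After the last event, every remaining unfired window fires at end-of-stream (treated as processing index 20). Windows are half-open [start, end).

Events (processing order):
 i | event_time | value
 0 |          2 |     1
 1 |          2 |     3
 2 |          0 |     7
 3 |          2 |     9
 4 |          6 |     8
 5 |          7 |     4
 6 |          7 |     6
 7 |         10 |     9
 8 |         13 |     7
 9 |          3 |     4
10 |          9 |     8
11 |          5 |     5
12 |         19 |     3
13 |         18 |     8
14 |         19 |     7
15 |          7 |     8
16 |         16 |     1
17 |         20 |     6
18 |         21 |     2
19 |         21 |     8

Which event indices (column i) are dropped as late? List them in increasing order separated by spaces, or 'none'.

i=0 t=2 v=1: → [2,6); WM=1
i=1 t=2 v=3: → [2,6); WM=1
i=2 t=0 v=7: → [0,6); WM=1
i=3 t=2 v=9: → [0,6); WM=1
i=4 t=6 v=8: → [6,10); WM=5
i=5 t=7 v=4: → [6,11); WM=6
i=6 t=7 v=6: → [6,11); WM=6
i=7 t=10 v=9: → [6,14); WM=9
i=8 t=13 v=7: → [6,17); WM=12
i=9 t=3 v=4: DROP (t<12-1); WM=12
i=10 t=9 v=8: DROP (t<12-1); WM=12
i=11 t=5 v=5: DROP (t<12-1); WM=12
i=12 t=19 v=3: → [19,23); WM=18
i=13 t=18 v=8: → [18,23); WM=18
i=14 t=19 v=7: → [18,23); WM=18
i=15 t=7 v=8: DROP (t<18-1); WM=18
i=16 t=16 v=1: DROP (t<18-1); WM=18
i=17 t=20 v=6: → [18,24); WM=19
i=18 t=21 v=2: → [18,25); WM=20
i=19 t=21 v=8: → [18,25); WM=20

9 10 11 15 16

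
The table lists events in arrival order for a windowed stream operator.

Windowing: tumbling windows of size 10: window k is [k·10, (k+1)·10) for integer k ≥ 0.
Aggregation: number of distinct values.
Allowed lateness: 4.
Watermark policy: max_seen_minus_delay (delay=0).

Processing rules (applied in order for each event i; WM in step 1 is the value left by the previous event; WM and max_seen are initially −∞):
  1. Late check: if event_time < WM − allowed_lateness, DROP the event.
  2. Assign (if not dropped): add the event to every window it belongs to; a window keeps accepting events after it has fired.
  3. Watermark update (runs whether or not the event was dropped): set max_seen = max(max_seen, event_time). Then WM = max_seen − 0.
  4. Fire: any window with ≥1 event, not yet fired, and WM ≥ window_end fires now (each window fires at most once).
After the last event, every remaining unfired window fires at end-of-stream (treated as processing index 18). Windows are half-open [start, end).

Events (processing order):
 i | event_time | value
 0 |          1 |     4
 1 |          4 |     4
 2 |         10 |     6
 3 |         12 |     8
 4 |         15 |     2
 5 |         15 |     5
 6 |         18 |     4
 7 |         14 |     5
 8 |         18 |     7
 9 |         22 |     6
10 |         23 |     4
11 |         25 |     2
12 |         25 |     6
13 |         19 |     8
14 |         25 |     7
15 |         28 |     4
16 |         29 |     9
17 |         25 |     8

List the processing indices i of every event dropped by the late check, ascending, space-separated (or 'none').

i=0 t=1 v=4: → [0,10); WM=1
i=1 t=4 v=4: → [0,10); WM=4
i=2 t=10 v=6: → [10,20); WM=10; [0,10) fires=1
i=3 t=12 v=8: → [10,20); WM=12
i=4 t=15 v=2: → [10,20); WM=15
i=5 t=15 v=5: → [10,20); WM=15
i=6 t=18 v=4: → [10,20); WM=18
i=7 t=14 v=5: → [10,20); WM=18
i=8 t=18 v=7: → [10,20); WM=18
i=9 t=22 v=6: → [20,30); WM=22; [10,20) fires=6
i=10 t=23 v=4: → [20,30); WM=23
i=11 t=25 v=2: → [20,30); WM=25
i=12 t=25 v=6: → [20,30); WM=25
i=13 t=19 v=8: DROP (t<25-4); WM=25
i=14 t=25 v=7: → [20,30); WM=25
i=15 t=28 v=4: → [20,30); WM=28
i=16 t=29 v=9: → [20,30); WM=29
i=17 t=25 v=8: → [20,30); WM=29

13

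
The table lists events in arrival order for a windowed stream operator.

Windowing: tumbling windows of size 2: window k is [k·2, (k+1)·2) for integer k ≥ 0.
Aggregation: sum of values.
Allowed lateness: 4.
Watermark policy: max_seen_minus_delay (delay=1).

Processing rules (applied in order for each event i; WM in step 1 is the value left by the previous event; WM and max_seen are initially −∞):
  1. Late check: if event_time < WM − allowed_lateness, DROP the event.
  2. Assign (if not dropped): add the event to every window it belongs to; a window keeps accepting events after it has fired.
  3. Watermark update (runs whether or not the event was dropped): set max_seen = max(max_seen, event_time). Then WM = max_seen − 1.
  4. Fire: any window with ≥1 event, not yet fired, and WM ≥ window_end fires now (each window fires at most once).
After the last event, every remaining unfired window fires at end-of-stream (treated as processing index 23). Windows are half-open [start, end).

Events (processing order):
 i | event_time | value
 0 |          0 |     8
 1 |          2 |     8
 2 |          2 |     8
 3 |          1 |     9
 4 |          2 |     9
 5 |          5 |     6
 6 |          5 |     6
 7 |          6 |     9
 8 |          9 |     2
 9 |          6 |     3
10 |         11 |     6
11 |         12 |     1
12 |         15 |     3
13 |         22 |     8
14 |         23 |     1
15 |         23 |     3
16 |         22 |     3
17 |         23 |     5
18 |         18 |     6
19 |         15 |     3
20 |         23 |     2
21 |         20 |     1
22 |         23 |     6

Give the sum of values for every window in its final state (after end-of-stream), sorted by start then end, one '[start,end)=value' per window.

[0,2)=17 [2,4)=25 [4,6)=12 [6,8)=12 [8,10)=2 [10,12)=6 [12,14)=1 [14,16)=3 [18,20)=6 [20,22)=1 [22,24)=28

i=0 t=0 v=8: → [0,2); WM=-1
i=1 t=2 v=8: → [2,4); WM=1
i=2 t=2 v=8: → [2,4); WM=1
i=3 t=1 v=9: → [0,2); WM=1
i=4 t=2 v=9: → [2,4); WM=1
i=5 t=5 v=6: → [4,6); WM=4; [0,2) fires=17 [2,4) fires=25
i=6 t=5 v=6: → [4,6); WM=4
i=7 t=6 v=9: → [6,8); WM=5
i=8 t=9 v=2: → [8,10); WM=8; [4,6) fires=12 [6,8) fires=9
i=9 t=6 v=3: → [6,8); WM=8
i=10 t=11 v=6: → [10,12); WM=10; [8,10) fires=2
i=11 t=12 v=1: → [12,14); WM=11
i=12 t=15 v=3: → [14,16); WM=14; [10,12) fires=6 [12,14) fires=1
i=13 t=22 v=8: → [22,24); WM=21; [14,16) fires=3
i=14 t=23 v=1: → [22,24); WM=22
i=15 t=23 v=3: → [22,24); WM=22
i=16 t=22 v=3: → [22,24); WM=22
i=17 t=23 v=5: → [22,24); WM=22
i=18 t=18 v=6: → [18,20); WM=22; [18,20) fires=6
i=19 t=15 v=3: DROP (t<22-4); WM=22
i=20 t=23 v=2: → [22,24); WM=22
i=21 t=20 v=1: → [20,22); WM=22; [20,22) fires=1
i=22 t=23 v=6: → [22,24); WM=22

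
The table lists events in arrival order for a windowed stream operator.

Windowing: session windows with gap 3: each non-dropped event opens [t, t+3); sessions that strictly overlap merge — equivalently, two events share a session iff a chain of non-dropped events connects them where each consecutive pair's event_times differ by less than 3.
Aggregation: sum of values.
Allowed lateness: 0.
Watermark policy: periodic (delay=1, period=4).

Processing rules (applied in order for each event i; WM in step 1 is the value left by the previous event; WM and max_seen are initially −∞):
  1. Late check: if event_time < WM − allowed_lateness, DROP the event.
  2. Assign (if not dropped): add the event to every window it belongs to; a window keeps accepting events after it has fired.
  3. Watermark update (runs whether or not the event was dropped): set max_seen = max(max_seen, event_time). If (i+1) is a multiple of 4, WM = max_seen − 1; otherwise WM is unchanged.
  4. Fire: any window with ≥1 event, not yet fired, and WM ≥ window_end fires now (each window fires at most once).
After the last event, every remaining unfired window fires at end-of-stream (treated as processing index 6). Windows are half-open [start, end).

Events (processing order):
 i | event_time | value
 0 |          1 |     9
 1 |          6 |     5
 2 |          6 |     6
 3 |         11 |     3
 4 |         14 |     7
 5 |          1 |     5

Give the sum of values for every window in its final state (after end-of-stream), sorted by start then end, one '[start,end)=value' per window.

[1,4)=9 [6,9)=11 [11,14)=3 [14,17)=7

i=0 t=1 v=9: → [1,4); WM=−∞
i=1 t=6 v=5: → [6,9); WM=−∞
i=2 t=6 v=6: → [6,9); WM=−∞
i=3 t=11 v=3: → [11,14); WM=10
i=4 t=14 v=7: → [14,17); WM=10
i=5 t=1 v=5: DROP (t<10-0); WM=10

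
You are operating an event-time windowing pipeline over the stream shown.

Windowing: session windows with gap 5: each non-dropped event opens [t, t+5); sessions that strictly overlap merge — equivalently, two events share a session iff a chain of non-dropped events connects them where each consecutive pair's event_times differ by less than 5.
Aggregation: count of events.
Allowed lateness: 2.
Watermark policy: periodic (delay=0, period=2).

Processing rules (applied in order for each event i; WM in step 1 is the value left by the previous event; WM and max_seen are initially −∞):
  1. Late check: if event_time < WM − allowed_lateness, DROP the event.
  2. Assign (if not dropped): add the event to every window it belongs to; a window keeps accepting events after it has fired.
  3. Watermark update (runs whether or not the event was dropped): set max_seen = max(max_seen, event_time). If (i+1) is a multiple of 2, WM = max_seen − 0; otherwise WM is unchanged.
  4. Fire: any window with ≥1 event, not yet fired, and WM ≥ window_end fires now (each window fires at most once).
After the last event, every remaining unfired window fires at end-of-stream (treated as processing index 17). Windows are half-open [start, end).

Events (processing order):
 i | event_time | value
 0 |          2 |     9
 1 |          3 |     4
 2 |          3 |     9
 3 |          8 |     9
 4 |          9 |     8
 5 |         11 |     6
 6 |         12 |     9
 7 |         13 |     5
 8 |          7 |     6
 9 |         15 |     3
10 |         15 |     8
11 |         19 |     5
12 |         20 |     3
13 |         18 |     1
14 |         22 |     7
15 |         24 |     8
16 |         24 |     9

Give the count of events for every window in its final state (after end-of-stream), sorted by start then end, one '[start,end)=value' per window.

i=0 t=2 v=9: → [2,7); WM=−∞
i=1 t=3 v=4: → [2,8); WM=3
i=2 t=3 v=9: → [2,8); WM=3
i=3 t=8 v=9: → [8,13); WM=8
i=4 t=9 v=8: → [8,14); WM=8
i=5 t=11 v=6: → [8,16); WM=11
i=6 t=12 v=9: → [8,17); WM=11
i=7 t=13 v=5: → [8,18); WM=13
i=8 t=7 v=6: DROP (t<13-2); WM=13
i=9 t=15 v=3: → [8,20); WM=15
i=10 t=15 v=8: → [8,20); WM=15
i=11 t=19 v=5: → [8,24); WM=19
i=12 t=20 v=3: → [8,25); WM=19
i=13 t=18 v=1: → [8,25); WM=20
i=14 t=22 v=7: → [8,27); WM=20
i=15 t=24 v=8: → [8,29); WM=24
i=16 t=24 v=9: → [8,29); WM=24

[2,8)=3 [8,29)=13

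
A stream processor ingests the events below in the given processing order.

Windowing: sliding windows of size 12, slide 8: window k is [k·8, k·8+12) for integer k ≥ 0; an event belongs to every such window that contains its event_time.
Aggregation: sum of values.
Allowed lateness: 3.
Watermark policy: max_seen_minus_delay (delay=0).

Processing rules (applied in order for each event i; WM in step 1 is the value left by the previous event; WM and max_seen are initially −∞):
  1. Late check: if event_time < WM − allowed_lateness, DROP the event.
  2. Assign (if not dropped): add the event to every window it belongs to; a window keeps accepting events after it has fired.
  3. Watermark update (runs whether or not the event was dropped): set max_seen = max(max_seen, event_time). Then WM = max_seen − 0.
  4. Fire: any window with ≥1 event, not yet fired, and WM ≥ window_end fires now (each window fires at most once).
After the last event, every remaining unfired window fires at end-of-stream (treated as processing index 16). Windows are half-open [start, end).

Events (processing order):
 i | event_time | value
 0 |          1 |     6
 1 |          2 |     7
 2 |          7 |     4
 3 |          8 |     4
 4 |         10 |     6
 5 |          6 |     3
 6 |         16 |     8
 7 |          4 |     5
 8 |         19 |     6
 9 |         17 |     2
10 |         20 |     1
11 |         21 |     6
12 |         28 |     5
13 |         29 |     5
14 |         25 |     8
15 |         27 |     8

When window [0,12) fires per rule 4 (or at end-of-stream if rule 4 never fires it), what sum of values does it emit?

27

i=0 t=1 v=6: → [0,12); WM=1
i=1 t=2 v=7: → [0,12); WM=2
i=2 t=7 v=4: → [0,12); WM=7
i=3 t=8 v=4: → [8,20),[0,12); WM=8
i=4 t=10 v=6: → [8,20),[0,12); WM=10
i=5 t=6 v=3: DROP (t<10-3); WM=10
i=6 t=16 v=8: → [16,28),[8,20); WM=16; [0,12) fires=27
i=7 t=4 v=5: DROP (t<16-3); WM=16
i=8 t=19 v=6: → [16,28),[8,20); WM=19
i=9 t=17 v=2: → [16,28),[8,20); WM=19
i=10 t=20 v=1: → [16,28); WM=20; [8,20) fires=26
i=11 t=21 v=6: → [16,28); WM=21
i=12 t=28 v=5: → [24,36); WM=28; [16,28) fires=23
i=13 t=29 v=5: → [24,36); WM=29
i=14 t=25 v=8: DROP (t<29-3); WM=29
i=15 t=27 v=8: → [24,36),[16,28); WM=29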